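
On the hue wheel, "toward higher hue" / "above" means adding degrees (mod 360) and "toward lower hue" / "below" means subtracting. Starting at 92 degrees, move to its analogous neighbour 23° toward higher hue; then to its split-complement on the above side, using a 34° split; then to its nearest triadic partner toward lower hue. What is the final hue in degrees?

209°

analog 23° ↑ +23°: 92 + 23 = 115°
split-comp 34° ↑ +214°: 115 + 214 = 329°
triadic ↓ −120°: 329 − 120 = 209°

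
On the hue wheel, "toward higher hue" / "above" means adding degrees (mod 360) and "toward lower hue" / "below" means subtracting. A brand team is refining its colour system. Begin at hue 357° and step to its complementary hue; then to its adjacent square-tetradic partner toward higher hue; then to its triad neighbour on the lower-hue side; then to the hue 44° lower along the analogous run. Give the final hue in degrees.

+180° (complement): 357 + 180 = 537 → 537 − 360 = 177°
+90° (square ↑): 177 + 90 = 267°
−120° (triadic ↓): 267 − 120 = 147°
−44° (analog 44° ↓): 147 − 44 = 103°

103°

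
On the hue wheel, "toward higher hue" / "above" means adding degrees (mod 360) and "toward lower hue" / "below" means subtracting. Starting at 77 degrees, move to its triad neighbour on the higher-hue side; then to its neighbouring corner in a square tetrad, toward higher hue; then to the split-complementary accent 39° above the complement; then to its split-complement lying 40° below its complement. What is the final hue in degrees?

triadic ↑ +120°: 77 + 120 = 197°
square ↑ +90°: 197 + 90 = 287°
split-comp 39° ↑ +219°: 287 + 219 = 506 → 506 − 360 = 146°
split-comp 40° ↓ +140°: 146 + 140 = 286°

286°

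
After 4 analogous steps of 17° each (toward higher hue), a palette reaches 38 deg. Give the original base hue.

330°

4 steps of 17° (toward higher hue) give a net shift of +68°.
Start = end − shift: 38 − 68 = -30 → -30 + 360 = 330°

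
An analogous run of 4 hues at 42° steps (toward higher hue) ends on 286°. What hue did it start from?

160°

3 steps of 42° (toward higher hue) give a net shift of +126°.
Start = end − shift: 286 − 126 = 160°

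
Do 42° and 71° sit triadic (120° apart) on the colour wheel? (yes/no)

Angular distance: |42 − 71| = 29 = 29°.
Triadic (120° apart) requires 120°.

no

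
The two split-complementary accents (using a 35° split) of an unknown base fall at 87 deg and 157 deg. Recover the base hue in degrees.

302°

The accents sit 35° either side of the complement, so the complement is their short-arc midpoint on the wheel.
Short-arc midpoint of 87° and 157°: 122°.
Base is 180° from the complement: 122 − 180 = -58 → -58 + 360 = 302°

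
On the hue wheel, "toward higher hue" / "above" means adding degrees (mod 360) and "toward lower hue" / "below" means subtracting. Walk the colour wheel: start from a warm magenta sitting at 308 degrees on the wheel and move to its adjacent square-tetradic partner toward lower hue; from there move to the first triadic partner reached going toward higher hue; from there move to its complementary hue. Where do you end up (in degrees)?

−90° (square ↓): 308 − 90 = 218°
+120° (triadic ↑): 218 + 120 = 338°
+180° (complement): 338 + 180 = 518 → 518 − 360 = 158°

158°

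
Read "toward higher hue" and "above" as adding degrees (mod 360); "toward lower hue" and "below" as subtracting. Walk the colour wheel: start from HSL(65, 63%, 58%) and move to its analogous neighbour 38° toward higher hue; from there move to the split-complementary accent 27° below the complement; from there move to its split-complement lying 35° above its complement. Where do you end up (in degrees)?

65 + 38 = 103°   (analog 38° ↑)
103 + 153 = 256°   (split-comp 27° ↓)
256 + 215 = 471 → 471 − 360 = 111°   (split-comp 35° ↑)

111°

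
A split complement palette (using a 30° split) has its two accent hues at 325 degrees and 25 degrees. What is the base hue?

175°

The accents sit 30° either side of the complement, so the complement is their short-arc midpoint on the wheel.
Short-arc midpoint of 325° and 25°: 355°.
Base is 180° from the complement: 355 − 180 = 175°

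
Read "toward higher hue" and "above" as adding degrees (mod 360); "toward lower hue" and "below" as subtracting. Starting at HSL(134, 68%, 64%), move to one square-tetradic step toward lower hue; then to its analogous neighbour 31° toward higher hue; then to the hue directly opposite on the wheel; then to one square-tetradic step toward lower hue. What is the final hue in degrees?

134 − 90 = 44°   (square ↓)
44 + 31 = 75°   (analog 31° ↑)
75 + 180 = 255°   (complement)
255 − 90 = 165°   (square ↓)

165°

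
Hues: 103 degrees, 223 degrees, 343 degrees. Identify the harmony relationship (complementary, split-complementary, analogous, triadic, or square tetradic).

triadic

Sort the hues: 103°, 223°, 343°.
Successive gaps around the wheel: 120°, 120°, 120°.
Three hues equally spaced 120° apart form a triad.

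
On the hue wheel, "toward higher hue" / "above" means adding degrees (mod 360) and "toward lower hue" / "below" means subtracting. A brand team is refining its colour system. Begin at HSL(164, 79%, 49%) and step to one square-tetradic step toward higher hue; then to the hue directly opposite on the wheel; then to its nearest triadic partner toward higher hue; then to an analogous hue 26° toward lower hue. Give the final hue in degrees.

+90° (square ↑): 164 + 90 = 254°
+180° (complement): 254 + 180 = 434 → 434 − 360 = 74°
+120° (triadic ↑): 74 + 120 = 194°
−26° (analog 26° ↓): 194 − 26 = 168°

168°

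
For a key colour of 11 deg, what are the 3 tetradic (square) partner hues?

101°, 191°, and 281°

A square tetradic scheme places four hues every 90°.
11 + 90 = 101°
11 + 180 = 191°
11 + 270 = 281°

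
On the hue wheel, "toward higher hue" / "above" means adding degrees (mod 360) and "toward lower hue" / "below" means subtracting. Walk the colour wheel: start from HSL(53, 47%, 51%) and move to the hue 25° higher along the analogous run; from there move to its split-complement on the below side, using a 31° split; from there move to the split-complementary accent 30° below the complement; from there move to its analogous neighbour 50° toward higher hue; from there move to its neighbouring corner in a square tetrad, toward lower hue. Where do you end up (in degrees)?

53 + 25 = 78°   (analog 25° ↑)
78 + 149 = 227°   (split-comp 31° ↓)
227 + 150 = 377 → 377 − 360 = 17°   (split-comp 30° ↓)
17 + 50 = 67°   (analog 50° ↑)
67 − 90 = -23 → -23 + 360 = 337°   (square ↓)

337°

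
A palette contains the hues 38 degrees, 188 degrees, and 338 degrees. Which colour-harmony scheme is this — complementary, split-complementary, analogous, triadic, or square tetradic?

split-complementary

Sort the hues: 38°, 188°, 338°.
Successive gaps around the wheel: 150°, 150°, 60°.
Two 150° gaps and one 60° gap — a base hue opposite a pair of accents 30° either side of its complement — is the split-complementary pattern.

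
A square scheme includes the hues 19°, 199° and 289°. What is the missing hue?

109°

A square tetradic scheme places four hues every 90°.
The full set through 19° is {19°, 109°, 199°, 289°}.
Given {19°, 199°, 289°}, the missing hue is 109°.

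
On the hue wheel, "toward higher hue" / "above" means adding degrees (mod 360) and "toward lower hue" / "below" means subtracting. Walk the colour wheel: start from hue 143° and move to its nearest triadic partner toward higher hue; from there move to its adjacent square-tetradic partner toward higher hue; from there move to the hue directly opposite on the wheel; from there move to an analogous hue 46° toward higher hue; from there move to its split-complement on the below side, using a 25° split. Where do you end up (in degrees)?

14°

triadic ↑ +120°: 143 + 120 = 263°
square ↑ +90°: 263 + 90 = 353°
complement +180°: 353 + 180 = 533 → 533 − 360 = 173°
analog 46° ↑ +46°: 173 + 46 = 219°
split-comp 25° ↓ +155°: 219 + 155 = 374 → 374 − 360 = 14°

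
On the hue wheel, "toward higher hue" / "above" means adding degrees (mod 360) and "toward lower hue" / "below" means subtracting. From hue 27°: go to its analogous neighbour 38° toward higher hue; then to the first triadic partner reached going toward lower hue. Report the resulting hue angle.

+38° (analog 38° ↑): 27 + 38 = 65°
−120° (triadic ↓): 65 − 120 = -55 → -55 + 360 = 305°

305°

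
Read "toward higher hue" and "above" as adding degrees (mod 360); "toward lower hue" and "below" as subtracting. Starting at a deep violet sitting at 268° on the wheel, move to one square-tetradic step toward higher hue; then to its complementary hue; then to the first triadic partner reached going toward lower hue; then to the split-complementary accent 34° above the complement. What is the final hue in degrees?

272°

268 + 90 = 358°   (square ↑)
358 + 180 = 538 → 538 − 360 = 178°   (complement)
178 − 120 = 58°   (triadic ↓)
58 + 214 = 272°   (split-comp 34° ↑)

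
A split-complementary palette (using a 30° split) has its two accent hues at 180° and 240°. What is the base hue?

The accents sit 30° either side of the complement, so the complement is their short-arc midpoint on the wheel.
Short-arc midpoint of 180° and 240°: 210°.
Base is 180° from the complement: 210 − 180 = 30°

30°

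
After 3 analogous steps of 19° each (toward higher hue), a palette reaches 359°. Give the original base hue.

302°

3 steps of 19° (toward higher hue) give a net shift of +57°.
Start = end − shift: 359 − 57 = 302°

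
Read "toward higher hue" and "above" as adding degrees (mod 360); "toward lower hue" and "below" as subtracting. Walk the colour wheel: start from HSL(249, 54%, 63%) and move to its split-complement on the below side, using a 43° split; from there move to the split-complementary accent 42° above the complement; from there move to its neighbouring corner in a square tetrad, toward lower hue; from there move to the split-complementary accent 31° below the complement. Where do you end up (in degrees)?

307°

249 + 137 = 386 → 386 − 360 = 26°   (split-comp 43° ↓)
26 + 222 = 248°   (split-comp 42° ↑)
248 − 90 = 158°   (square ↓)
158 + 149 = 307°   (split-comp 31° ↓)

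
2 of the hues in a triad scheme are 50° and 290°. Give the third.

170°

A triad places three hues 120° apart.
The full set through 50° is {50°, 170°, 290°}.
Given {50°, 290°}, the missing hue is 170°.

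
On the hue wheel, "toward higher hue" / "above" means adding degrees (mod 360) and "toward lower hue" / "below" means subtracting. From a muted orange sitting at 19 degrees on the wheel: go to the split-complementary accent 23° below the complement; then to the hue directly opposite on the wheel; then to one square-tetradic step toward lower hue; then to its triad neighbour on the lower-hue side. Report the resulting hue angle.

146°

19 + 157 = 176°   (split-comp 23° ↓)
176 + 180 = 356°   (complement)
356 − 90 = 266°   (square ↓)
266 − 120 = 146°   (triadic ↓)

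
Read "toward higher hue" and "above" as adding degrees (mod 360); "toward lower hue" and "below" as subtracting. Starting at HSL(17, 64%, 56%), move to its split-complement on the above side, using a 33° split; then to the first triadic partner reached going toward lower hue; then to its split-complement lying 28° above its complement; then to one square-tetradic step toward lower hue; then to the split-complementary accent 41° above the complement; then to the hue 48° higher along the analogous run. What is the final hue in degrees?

137°

split-comp 33° ↑ +213°: 17 + 213 = 230°
triadic ↓ −120°: 230 − 120 = 110°
split-comp 28° ↑ +208°: 110 + 208 = 318°
square ↓ −90°: 318 − 90 = 228°
split-comp 41° ↑ +221°: 228 + 221 = 449 → 449 − 360 = 89°
analog 48° ↑ +48°: 89 + 48 = 137°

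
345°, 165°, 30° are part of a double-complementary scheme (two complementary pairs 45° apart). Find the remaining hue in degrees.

A rectangular tetradic uses two complementary pairs 45° apart: offsets 0°, 45°, 180°, 225°.
Among {30°, 165°, 345°}, 345° and 165° are a 180° pair.
The remaining hue 30° needs its own complement: 30 + 180 = 210°

210°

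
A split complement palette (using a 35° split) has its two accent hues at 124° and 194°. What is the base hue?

The accents sit 35° either side of the complement, so the complement is their short-arc midpoint on the wheel.
Short-arc midpoint of 124° and 194°: 159°.
Base is 180° from the complement: 159 − 180 = -21 → -21 + 360 = 339°

339°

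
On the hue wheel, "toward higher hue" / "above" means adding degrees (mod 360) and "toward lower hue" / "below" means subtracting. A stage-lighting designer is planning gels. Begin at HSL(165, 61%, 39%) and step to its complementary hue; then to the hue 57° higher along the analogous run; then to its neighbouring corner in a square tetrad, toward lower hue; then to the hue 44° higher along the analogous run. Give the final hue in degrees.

165 + 180 = 345°   (complement)
345 + 57 = 402 → 402 − 360 = 42°   (analog 57° ↑)
42 − 90 = -48 → -48 + 360 = 312°   (square ↓)
312 + 44 = 356°   (analog 44° ↑)

356°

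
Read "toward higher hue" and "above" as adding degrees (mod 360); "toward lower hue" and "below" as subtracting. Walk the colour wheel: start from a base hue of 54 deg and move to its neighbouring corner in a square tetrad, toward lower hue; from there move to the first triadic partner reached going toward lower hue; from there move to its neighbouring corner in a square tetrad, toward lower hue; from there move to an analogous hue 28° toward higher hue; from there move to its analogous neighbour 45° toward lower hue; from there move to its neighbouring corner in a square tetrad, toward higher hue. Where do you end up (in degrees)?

187°

square ↓ −90°: 54 − 90 = -36 → -36 + 360 = 324°
triadic ↓ −120°: 324 − 120 = 204°
square ↓ −90°: 204 − 90 = 114°
analog 28° ↑ +28°: 114 + 28 = 142°
analog 45° ↓ −45°: 142 − 45 = 97°
square ↑ +90°: 97 + 90 = 187°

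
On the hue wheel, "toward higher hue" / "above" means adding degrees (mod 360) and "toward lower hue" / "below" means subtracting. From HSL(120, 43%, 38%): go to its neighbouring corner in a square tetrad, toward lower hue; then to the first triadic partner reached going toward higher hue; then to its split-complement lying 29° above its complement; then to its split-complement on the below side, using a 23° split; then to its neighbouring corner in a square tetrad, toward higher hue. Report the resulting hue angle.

square ↓ −90°: 120 − 90 = 30°
triadic ↑ +120°: 30 + 120 = 150°
split-comp 29° ↑ +209°: 150 + 209 = 359°
split-comp 23° ↓ +157°: 359 + 157 = 516 → 516 − 360 = 156°
square ↑ +90°: 156 + 90 = 246°

246°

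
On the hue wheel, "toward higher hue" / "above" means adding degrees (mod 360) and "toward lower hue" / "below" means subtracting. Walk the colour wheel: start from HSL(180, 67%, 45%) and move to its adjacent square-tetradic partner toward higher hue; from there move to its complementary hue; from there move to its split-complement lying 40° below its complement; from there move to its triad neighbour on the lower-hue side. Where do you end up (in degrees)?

180 + 90 = 270°   (square ↑)
270 + 180 = 450 → 450 − 360 = 90°   (complement)
90 + 140 = 230°   (split-comp 40° ↓)
230 − 120 = 110°   (triadic ↓)

110°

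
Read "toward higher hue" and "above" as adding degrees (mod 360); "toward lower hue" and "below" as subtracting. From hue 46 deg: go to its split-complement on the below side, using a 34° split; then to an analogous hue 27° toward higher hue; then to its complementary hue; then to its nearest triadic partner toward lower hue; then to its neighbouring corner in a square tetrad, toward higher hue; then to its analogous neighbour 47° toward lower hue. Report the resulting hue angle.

46 + 146 = 192°   (split-comp 34° ↓)
192 + 27 = 219°   (analog 27° ↑)
219 + 180 = 399 → 399 − 360 = 39°   (complement)
39 − 120 = -81 → -81 + 360 = 279°   (triadic ↓)
279 + 90 = 369 → 369 − 360 = 9°   (square ↑)
9 − 47 = -38 → -38 + 360 = 322°   (analog 47° ↓)

322°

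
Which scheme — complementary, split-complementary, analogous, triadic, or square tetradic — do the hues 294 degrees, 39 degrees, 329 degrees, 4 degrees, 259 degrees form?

Sort the hues: 4°, 39°, 259°, 294°, 329°.
Successive gaps around the wheel: 35°, 220°, 35°, 35°, 35°.
A run of hues at equal small steps (35°) with one large closing gap is an analogous group.

analogous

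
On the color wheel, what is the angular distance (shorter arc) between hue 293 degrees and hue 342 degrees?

49°

|293 − 342| = 49.
49 ≤ 180, so the shorter arc is 49°.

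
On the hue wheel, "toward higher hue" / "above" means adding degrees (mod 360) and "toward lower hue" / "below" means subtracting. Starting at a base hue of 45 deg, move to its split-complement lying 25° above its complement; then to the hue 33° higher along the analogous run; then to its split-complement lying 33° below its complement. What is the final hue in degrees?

split-comp 25° ↑ +205°: 45 + 205 = 250°
analog 33° ↑ +33°: 250 + 33 = 283°
split-comp 33° ↓ +147°: 283 + 147 = 430 → 430 − 360 = 70°

70°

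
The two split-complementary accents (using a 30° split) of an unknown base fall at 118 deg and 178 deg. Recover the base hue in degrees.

328°

The accents sit 30° either side of the complement, so the complement is their short-arc midpoint on the wheel.
Short-arc midpoint of 118° and 178°: 148°.
Base is 180° from the complement: 148 − 180 = -32 → -32 + 360 = 328°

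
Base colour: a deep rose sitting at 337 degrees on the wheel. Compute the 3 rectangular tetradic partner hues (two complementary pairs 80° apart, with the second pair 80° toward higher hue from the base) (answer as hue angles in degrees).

A rectangular tetradic uses two complementary pairs 80° apart: offsets 0°, 80°, 180°, 260°.
337 + 80 = 417 → 417 − 360 = 57°
337 + 180 = 517 → 517 − 360 = 157°
337 + 260 = 597 → 597 − 360 = 237°

57°, 157°, 237°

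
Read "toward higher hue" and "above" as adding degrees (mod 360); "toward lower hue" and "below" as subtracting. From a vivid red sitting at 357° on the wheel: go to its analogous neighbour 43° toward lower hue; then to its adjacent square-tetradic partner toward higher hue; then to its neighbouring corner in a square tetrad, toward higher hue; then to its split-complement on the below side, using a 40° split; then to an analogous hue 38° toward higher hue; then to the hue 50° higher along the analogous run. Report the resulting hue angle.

analog 43° ↓ −43°: 357 − 43 = 314°
square ↑ +90°: 314 + 90 = 404 → 404 − 360 = 44°
square ↑ +90°: 44 + 90 = 134°
split-comp 40° ↓ +140°: 134 + 140 = 274°
analog 38° ↑ +38°: 274 + 38 = 312°
analog 50° ↑ +50°: 312 + 50 = 362 → 362 − 360 = 2°

2°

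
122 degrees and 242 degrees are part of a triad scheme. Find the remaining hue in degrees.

A triad places three hues 120° apart.
The full set through 122° is {2°, 122°, 242°}.
Given {122°, 242°}, the missing hue is 2°.

2°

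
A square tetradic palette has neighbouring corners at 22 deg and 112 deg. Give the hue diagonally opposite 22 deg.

202°

A square tetradic scheme places four hues 90° apart; opposite corners are 180° apart.
22 + 180 = 202°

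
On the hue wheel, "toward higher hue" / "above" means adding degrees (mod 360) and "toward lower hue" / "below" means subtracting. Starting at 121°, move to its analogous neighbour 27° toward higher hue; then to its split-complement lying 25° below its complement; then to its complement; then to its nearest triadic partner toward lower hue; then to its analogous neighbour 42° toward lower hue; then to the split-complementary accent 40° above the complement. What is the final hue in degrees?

181°

analog 27° ↑ +27°: 121 + 27 = 148°
split-comp 25° ↓ +155°: 148 + 155 = 303°
complement +180°: 303 + 180 = 483 → 483 − 360 = 123°
triadic ↓ −120°: 123 − 120 = 3°
analog 42° ↓ −42°: 3 − 42 = -39 → -39 + 360 = 321°
split-comp 40° ↑ +220°: 321 + 220 = 541 → 541 − 360 = 181°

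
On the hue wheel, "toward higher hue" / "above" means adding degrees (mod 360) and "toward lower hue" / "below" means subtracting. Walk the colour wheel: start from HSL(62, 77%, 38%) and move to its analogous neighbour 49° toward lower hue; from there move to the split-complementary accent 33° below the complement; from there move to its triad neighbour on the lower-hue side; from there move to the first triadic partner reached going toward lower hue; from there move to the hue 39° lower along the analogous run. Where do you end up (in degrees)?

241°

−49° (analog 49° ↓): 62 − 49 = 13°
+147° (split-comp 33° ↓): 13 + 147 = 160°
−120° (triadic ↓): 160 − 120 = 40°
−120° (triadic ↓): 40 − 120 = -80 → -80 + 360 = 280°
−39° (analog 39° ↓): 280 − 39 = 241°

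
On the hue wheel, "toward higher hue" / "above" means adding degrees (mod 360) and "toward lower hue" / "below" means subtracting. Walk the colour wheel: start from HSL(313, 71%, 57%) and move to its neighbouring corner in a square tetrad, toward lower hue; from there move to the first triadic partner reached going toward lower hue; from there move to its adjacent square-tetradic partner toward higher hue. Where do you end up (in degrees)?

square ↓ −90°: 313 − 90 = 223°
triadic ↓ −120°: 223 − 120 = 103°
square ↑ +90°: 103 + 90 = 193°

193°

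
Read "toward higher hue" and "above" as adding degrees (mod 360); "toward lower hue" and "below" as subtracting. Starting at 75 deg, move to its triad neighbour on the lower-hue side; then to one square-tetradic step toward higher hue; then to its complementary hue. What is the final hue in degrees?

75 − 120 = -45 → -45 + 360 = 315°   (triadic ↓)
315 + 90 = 405 → 405 − 360 = 45°   (square ↑)
45 + 180 = 225°   (complement)

225°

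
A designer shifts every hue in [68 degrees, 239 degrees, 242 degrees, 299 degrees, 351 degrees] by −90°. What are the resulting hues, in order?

338°, 149°, 152°, 209°, 261°

68 − 90 = -22 → -22 + 360 = 338°
239 − 90 = 149°
242 − 90 = 152°
299 − 90 = 209°
351 − 90 = 261°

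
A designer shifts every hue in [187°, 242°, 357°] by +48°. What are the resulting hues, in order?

187 + 48 = 235°
242 + 48 = 290°
357 + 48 = 405 → 405 − 360 = 45°

235°, 290°, 45°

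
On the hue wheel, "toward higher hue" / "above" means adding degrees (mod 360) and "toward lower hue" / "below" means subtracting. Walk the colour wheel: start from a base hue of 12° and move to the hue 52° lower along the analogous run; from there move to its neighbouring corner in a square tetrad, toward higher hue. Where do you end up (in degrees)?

50°

12 − 52 = -40 → -40 + 360 = 320°   (analog 52° ↓)
320 + 90 = 410 → 410 − 360 = 50°   (square ↑)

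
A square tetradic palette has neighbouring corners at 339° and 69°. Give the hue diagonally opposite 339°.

A square tetradic scheme places four hues 90° apart; opposite corners are 180° apart.
339 + 180 = 519 → 519 − 360 = 159°

159°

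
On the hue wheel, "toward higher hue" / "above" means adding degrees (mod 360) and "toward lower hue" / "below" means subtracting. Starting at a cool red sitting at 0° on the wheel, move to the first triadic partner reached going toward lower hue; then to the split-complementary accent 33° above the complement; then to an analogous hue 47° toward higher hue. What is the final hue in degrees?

140°

0 − 120 = -120 → -120 + 360 = 240°   (triadic ↓)
240 + 213 = 453 → 453 − 360 = 93°   (split-comp 33° ↑)
93 + 47 = 140°   (analog 47° ↑)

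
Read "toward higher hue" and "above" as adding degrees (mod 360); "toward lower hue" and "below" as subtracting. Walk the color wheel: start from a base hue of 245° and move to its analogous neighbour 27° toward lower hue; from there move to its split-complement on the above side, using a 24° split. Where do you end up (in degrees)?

analog 27° ↓ −27°: 245 − 27 = 218°
split-comp 24° ↑ +204°: 218 + 204 = 422 → 422 − 360 = 62°

62°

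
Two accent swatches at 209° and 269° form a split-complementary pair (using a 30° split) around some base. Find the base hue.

59°

The accents sit 30° either side of the complement, so the complement is their short-arc midpoint on the wheel.
Short-arc midpoint of 209° and 269°: 239°.
Base is 180° from the complement: 239 − 180 = 59°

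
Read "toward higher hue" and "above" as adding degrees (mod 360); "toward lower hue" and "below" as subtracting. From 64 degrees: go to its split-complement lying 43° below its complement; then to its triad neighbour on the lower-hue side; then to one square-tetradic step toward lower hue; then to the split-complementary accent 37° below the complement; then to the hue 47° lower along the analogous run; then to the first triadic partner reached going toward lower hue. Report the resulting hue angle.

327°

64 + 137 = 201°   (split-comp 43° ↓)
201 − 120 = 81°   (triadic ↓)
81 − 90 = -9 → -9 + 360 = 351°   (square ↓)
351 + 143 = 494 → 494 − 360 = 134°   (split-comp 37° ↓)
134 − 47 = 87°   (analog 47° ↓)
87 − 120 = -33 → -33 + 360 = 327°   (triadic ↓)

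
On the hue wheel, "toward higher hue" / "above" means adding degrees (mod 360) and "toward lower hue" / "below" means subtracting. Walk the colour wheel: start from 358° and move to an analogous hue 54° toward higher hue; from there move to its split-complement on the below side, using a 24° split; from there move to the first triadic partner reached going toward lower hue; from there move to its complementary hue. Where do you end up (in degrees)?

+54° (analog 54° ↑): 358 + 54 = 412 → 412 − 360 = 52°
+156° (split-comp 24° ↓): 52 + 156 = 208°
−120° (triadic ↓): 208 − 120 = 88°
+180° (complement): 88 + 180 = 268°

268°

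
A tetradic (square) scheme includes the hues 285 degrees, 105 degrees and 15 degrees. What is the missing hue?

A square tetradic scheme places four hues every 90°.
The full set through 15° is {15°, 105°, 195°, 285°}.
Given {15°, 105°, 285°}, the missing hue is 195°.

195°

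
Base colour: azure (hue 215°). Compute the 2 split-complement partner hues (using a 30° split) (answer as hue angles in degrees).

5° and 65°

Split-complementary hues sit 30° either side of the complement.
Complement of 215°: 215 + 180 = 395 → 395 − 360 = 35°
35 − 30 = 5°
35 + 30 = 65°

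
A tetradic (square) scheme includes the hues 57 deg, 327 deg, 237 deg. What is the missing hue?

A square tetradic scheme places four hues every 90°.
The full set through 57° is {57°, 147°, 237°, 327°}.
Given {57°, 237°, 327°}, the missing hue is 147°.

147°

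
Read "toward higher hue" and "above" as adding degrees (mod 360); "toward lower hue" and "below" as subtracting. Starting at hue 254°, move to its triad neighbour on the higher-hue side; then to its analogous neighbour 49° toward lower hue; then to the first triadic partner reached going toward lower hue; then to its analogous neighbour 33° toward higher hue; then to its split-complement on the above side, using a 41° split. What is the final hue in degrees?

99°

triadic ↑ +120°: 254 + 120 = 374 → 374 − 360 = 14°
analog 49° ↓ −49°: 14 − 49 = -35 → -35 + 360 = 325°
triadic ↓ −120°: 325 − 120 = 205°
analog 33° ↑ +33°: 205 + 33 = 238°
split-comp 41° ↑ +221°: 238 + 221 = 459 → 459 − 360 = 99°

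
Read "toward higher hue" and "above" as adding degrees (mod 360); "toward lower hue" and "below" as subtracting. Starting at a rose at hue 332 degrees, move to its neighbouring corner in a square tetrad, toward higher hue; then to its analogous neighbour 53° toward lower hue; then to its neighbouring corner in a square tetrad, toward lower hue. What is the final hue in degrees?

+90° (square ↑): 332 + 90 = 422 → 422 − 360 = 62°
−53° (analog 53° ↓): 62 − 53 = 9°
−90° (square ↓): 9 − 90 = -81 → -81 + 360 = 279°

279°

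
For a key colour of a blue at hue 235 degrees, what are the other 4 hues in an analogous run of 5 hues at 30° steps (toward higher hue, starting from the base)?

Analogous hues sit every 30° along the wheel.
235 + 30 = 265°
235 + 60 = 295°
235 + 90 = 325°
235 + 120 = 355°

265°, 295°, 325°, 355°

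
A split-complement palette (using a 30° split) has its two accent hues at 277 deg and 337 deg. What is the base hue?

The accents sit 30° either side of the complement, so the complement is their short-arc midpoint on the wheel.
Short-arc midpoint of 277° and 337°: 307°.
Base is 180° from the complement: 307 − 180 = 127°

127°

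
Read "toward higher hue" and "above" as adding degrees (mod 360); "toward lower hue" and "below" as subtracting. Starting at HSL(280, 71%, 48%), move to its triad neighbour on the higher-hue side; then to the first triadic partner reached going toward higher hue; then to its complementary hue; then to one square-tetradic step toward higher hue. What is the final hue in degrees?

+120° (triadic ↑): 280 + 120 = 400 → 400 − 360 = 40°
+120° (triadic ↑): 40 + 120 = 160°
+180° (complement): 160 + 180 = 340°
+90° (square ↑): 340 + 90 = 430 → 430 − 360 = 70°

70°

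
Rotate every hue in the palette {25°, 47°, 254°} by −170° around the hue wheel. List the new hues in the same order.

215°, 237°, 84°

25 − 170 = -145 → -145 + 360 = 215°
47 − 170 = -123 → -123 + 360 = 237°
254 − 170 = 84°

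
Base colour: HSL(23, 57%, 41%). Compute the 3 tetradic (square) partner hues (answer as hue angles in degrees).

A square tetradic scheme places four hues every 90°.
23 + 90 = 113°
23 + 180 = 203°
23 + 270 = 293°

113°, 203°, 293°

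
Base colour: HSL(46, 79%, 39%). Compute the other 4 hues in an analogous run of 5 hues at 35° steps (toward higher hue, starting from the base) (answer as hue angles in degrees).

46 + 35 = 81°
46 + 70 = 116°
46 + 105 = 151°
46 + 140 = 186°

81°, 116°, 151°, and 186°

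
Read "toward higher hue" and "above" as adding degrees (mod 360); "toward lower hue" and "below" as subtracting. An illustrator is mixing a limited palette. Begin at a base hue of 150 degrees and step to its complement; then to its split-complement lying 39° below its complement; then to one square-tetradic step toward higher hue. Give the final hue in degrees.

201°

complement +180°: 150 + 180 = 330°
split-comp 39° ↓ +141°: 330 + 141 = 471 → 471 − 360 = 111°
square ↑ +90°: 111 + 90 = 201°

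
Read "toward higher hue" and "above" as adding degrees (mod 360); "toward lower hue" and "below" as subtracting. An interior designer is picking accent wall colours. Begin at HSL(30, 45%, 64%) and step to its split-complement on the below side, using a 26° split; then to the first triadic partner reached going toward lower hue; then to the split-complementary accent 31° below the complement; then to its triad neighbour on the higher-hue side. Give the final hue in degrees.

split-comp 26° ↓ +154°: 30 + 154 = 184°
triadic ↓ −120°: 184 − 120 = 64°
split-comp 31° ↓ +149°: 64 + 149 = 213°
triadic ↑ +120°: 213 + 120 = 333°

333°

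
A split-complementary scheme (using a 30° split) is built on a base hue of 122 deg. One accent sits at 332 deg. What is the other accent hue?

272°

Split-complementary hues sit 30° either side of the complement.
Complement of the base 122°: 122 + 180 = 302°
The given accent 332° is 30° one side of 302°; the other accent sits 30° the other side: 302 − 30 = 272°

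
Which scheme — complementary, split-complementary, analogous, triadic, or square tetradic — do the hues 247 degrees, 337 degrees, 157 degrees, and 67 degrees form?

Sort the hues: 67°, 157°, 247°, 337°.
Successive gaps around the wheel: 90°, 90°, 90°, 90°.
Four hues every 90° form a square tetradic scheme.

square tetradic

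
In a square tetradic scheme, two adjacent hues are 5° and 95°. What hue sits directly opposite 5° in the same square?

185°

A square tetradic scheme places four hues 90° apart; opposite corners are 180° apart.
5 + 180 = 185°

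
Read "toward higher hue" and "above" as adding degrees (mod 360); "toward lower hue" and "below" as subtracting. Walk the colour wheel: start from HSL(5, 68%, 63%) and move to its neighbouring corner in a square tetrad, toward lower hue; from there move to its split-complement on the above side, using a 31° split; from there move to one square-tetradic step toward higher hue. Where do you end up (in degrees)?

−90° (square ↓): 5 − 90 = -85 → -85 + 360 = 275°
+211° (split-comp 31° ↑): 275 + 211 = 486 → 486 − 360 = 126°
+90° (square ↑): 126 + 90 = 216°

216°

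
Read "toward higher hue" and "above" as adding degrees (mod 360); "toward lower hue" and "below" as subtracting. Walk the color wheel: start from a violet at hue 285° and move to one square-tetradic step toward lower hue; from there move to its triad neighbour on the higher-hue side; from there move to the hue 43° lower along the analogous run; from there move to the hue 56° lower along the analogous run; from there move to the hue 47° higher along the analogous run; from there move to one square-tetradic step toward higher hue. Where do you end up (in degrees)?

−90° (square ↓): 285 − 90 = 195°
+120° (triadic ↑): 195 + 120 = 315°
−43° (analog 43° ↓): 315 − 43 = 272°
−56° (analog 56° ↓): 272 − 56 = 216°
+47° (analog 47° ↑): 216 + 47 = 263°
+90° (square ↑): 263 + 90 = 353°

353°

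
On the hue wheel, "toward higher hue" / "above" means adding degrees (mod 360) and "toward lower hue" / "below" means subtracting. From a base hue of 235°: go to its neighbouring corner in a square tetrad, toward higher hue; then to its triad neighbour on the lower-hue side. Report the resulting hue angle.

square ↑ +90°: 235 + 90 = 325°
triadic ↓ −120°: 325 − 120 = 205°

205°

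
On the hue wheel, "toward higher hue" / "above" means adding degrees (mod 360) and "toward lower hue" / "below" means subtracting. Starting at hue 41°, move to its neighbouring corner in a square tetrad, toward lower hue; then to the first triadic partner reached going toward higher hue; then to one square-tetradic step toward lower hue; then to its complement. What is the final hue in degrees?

−90° (square ↓): 41 − 90 = -49 → -49 + 360 = 311°
+120° (triadic ↑): 311 + 120 = 431 → 431 − 360 = 71°
−90° (square ↓): 71 − 90 = -19 → -19 + 360 = 341°
+180° (complement): 341 + 180 = 521 → 521 − 360 = 161°

161°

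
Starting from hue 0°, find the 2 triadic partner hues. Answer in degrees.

A triad places three hues 120° apart.
0 + 120 = 120°
0 + 240 = 240°

120° and 240°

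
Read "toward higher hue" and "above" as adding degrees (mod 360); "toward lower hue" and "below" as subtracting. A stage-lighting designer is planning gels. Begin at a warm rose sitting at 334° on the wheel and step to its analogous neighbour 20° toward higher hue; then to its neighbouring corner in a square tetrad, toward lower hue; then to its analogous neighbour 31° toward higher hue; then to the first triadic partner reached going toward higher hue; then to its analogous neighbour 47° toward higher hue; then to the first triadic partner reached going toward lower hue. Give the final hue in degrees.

342°

+20° (analog 20° ↑): 334 + 20 = 354°
−90° (square ↓): 354 − 90 = 264°
+31° (analog 31° ↑): 264 + 31 = 295°
+120° (triadic ↑): 295 + 120 = 415 → 415 − 360 = 55°
+47° (analog 47° ↑): 55 + 47 = 102°
−120° (triadic ↓): 102 − 120 = -18 → -18 + 360 = 342°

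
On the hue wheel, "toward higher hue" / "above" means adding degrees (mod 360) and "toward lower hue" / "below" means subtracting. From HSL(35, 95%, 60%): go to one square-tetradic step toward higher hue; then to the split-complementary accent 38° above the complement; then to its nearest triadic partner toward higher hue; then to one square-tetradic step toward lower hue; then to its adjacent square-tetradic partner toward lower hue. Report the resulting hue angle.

283°

+90° (square ↑): 35 + 90 = 125°
+218° (split-comp 38° ↑): 125 + 218 = 343°
+120° (triadic ↑): 343 + 120 = 463 → 463 − 360 = 103°
−90° (square ↓): 103 − 90 = 13°
−90° (square ↓): 13 − 90 = -77 → -77 + 360 = 283°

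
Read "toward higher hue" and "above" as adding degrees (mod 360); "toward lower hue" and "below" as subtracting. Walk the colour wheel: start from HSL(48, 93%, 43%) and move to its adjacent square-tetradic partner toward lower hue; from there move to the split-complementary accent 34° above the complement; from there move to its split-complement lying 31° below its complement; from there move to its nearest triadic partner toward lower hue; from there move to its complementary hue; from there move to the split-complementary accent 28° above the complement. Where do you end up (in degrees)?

229°

48 − 90 = -42 → -42 + 360 = 318°   (square ↓)
318 + 214 = 532 → 532 − 360 = 172°   (split-comp 34° ↑)
172 + 149 = 321°   (split-comp 31° ↓)
321 − 120 = 201°   (triadic ↓)
201 + 180 = 381 → 381 − 360 = 21°   (complement)
21 + 208 = 229°   (split-comp 28° ↑)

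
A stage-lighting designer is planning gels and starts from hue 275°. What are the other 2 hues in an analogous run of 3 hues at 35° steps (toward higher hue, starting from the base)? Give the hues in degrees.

310° and 345°

Analogous hues sit every 35° along the wheel.
275 + 35 = 310°
275 + 70 = 345°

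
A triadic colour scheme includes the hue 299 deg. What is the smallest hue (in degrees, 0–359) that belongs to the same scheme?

A triad places three hues 120° apart.
The full set through 299° is {59°, 179°, 299°}.

59°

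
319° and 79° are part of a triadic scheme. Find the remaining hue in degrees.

A triad places three hues 120° apart.
The full set through 79° is {79°, 199°, 319°}.
Given {79°, 319°}, the missing hue is 199°.

199°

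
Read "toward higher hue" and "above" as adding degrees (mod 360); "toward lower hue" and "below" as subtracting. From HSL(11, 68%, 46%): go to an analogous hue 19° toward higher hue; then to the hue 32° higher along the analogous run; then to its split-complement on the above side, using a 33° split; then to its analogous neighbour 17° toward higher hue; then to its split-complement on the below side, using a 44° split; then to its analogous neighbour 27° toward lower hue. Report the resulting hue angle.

+19° (analog 19° ↑): 11 + 19 = 30°
+32° (analog 32° ↑): 30 + 32 = 62°
+213° (split-comp 33° ↑): 62 + 213 = 275°
+17° (analog 17° ↑): 275 + 17 = 292°
+136° (split-comp 44° ↓): 292 + 136 = 428 → 428 − 360 = 68°
−27° (analog 27° ↓): 68 − 27 = 41°

41°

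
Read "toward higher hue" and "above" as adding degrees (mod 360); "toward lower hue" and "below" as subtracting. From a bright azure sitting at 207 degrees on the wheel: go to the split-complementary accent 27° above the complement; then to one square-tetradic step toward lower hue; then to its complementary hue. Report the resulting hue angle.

144°

+207° (split-comp 27° ↑): 207 + 207 = 414 → 414 − 360 = 54°
−90° (square ↓): 54 − 90 = -36 → -36 + 360 = 324°
+180° (complement): 324 + 180 = 504 → 504 − 360 = 144°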